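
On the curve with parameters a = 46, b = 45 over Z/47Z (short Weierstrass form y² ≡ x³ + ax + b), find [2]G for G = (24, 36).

tangent at (24, 36): λ = (3·24² + 46)/(2·36) ≡ 35/25. 25⁻¹ ≡ 32 (mod 47) since 25·32 = 800 ≡ 1, so λ ≡ 35·32 ≡ 39.
  x = λ² - 24 - 24 = 1521 - 48 ≡ 16; y = λ·(24 - 16) - 36 ≡ 41. → (16, 41)

(16, 41)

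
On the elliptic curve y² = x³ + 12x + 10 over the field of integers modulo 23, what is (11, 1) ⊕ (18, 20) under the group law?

(7, 0)

(11, 1) + (18, 20). λ = (20 - 1)/(18 - 11) ≡ 19/7 mod 23. 7⁻¹ ≡ 10 (mod 23), so λ ≡ 6.
  x = λ² - 11 - 18 = 36 - 29 ≡ 7; y = λ·(11 - 7) - 1 ≡ 0. → (7, 0)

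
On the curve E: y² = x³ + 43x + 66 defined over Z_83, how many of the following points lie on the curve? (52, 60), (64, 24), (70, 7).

(52, 60): 60² ≡ 31, rhs ≡ 67 → off.
(64, 24): 24² ≡ 78, rhs ≡ 26 → off.
(70, 7): 7² ≡ 49, rhs ≡ 49 → on.

1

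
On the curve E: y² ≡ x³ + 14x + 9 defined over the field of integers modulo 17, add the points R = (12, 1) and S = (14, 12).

(0, 14)

(12, 1) + (14, 12). λ = (12 - 1)/(14 - 12) ≡ 11/2 mod 17. 2⁻¹ ≡ 9 (mod 17), so λ ≡ 14.
  x = λ² - 12 - 14 = 196 - 26 ≡ 0; y = λ·(12 - 0) - 1 ≡ 14. → (0, 14)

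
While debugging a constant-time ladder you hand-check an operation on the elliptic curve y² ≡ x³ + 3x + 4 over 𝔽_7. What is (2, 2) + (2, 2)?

tangent at (2, 2): λ = (3·2² + 3)/(2·2) ≡ 1/4. 4⁻¹ ≡ 2 (mod 7), so λ ≡ 1·2 ≡ 2.
  x = λ² - 2 - 2 = 4 - 4 ≡ 0; y = λ·(2 - 0) - 2 ≡ 2. → (0, 2)

(0, 2)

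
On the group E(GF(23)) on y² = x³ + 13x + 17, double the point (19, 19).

(9, 14)

tangent at (19, 19): λ = (3·19² + 13)/(2·19) ≡ 15/15. 15⁻¹ ≡ 20 (mod 23), so λ ≡ 15·20 ≡ 1.
  x = λ² - 19 - 19 = 1 - 38 ≡ 9; y = λ·(19 - 9) - 19 ≡ 14. → (9, 14)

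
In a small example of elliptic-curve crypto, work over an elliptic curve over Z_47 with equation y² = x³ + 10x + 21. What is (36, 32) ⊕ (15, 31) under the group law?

(30, 22)

(36, 32) + (15, 31). λ = (31 - 32)/(15 - 36) ≡ 46/26 mod 47. 26⁻¹ ≡ 38 (mod 47), so λ ≡ 9.
  x = λ² - 36 - 15 = 81 - 51 ≡ 30; y = λ·(36 - 30) - 32 ≡ 22. → (30, 22)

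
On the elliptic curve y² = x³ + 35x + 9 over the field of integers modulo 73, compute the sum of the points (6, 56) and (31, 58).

(6, 56) + (31, 58). λ = (58 - 56)/(31 - 6) ≡ 2/25 mod 73. 25⁻¹ ≡ 38 (mod 73), so λ ≡ 3.
  x = λ² - 6 - 31 = 9 - 37 ≡ 45; y = λ·(6 - 45) - 56 ≡ 46. → (45, 46)

(45, 46)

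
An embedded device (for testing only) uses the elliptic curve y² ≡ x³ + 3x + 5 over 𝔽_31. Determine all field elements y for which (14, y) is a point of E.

1, 30

x³ + 3x + 5 = 2791 ≡ 1 (mod 31).
Square roots of 1 mod 31: 1 and 30 (since 1² = 1 ≡ 1).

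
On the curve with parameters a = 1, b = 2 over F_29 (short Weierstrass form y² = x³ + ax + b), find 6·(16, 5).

Write G = (16, 5).
Repeated addition: build up to 6G.
2G: tangent at (16, 5): λ = (3·16² + 1)/(2·5) ≡ 15/10. 10⁻¹ ≡ 3 (mod 29), so λ ≡ 15·3 ≡ 16.
  x = λ² - 16 - 16 = 256 - 32 ≡ 21; y = λ·(16 - 21) - 5 ≡ 2. → (21, 2)
3G: (21, 2) + (16, 5). λ = (5 - 2)/(16 - 21) ≡ 3/24 mod 29. 24⁻¹ ≡ 23 (mod 29), so λ ≡ 11.
  x = λ² - 21 - 16 = 121 - 37 ≡ 26; y = λ·(21 - 26) - 2 ≡ 1. → (26, 1)
4G: (26, 1) + (16, 5). λ = (5 - 1)/(16 - 26) ≡ 4/19 mod 29. 19⁻¹ ≡ 26 (mod 29), so λ ≡ 17.
  x = λ² - 26 - 16 = 289 - 42 ≡ 15; y = λ·(26 - 15) - 1 ≡ 12. → (15, 12)
5G: (15, 12) + (16, 5). λ = (5 - 12)/(16 - 15) ≡ 22/1 mod 29. 1⁻¹ ≡ 1 (mod 29), so λ ≡ 22.
  x = λ² - 15 - 16 = 484 - 31 ≡ 18; y = λ·(15 - 18) - 12 ≡ 9. → (18, 9)
6G: (18, 9) + (16, 5). λ = (5 - 9)/(16 - 18) ≡ 25/27 mod 29. 27⁻¹ ≡ 14 (mod 29), so λ ≡ 2.
  x = λ² - 18 - 16 = 4 - 34 ≡ 28; y = λ·(18 - 28) - 9 ≡ 0. → (28, 0)

(28, 0)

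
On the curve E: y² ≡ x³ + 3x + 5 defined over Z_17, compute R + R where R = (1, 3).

tangent at (1, 3): λ = (3·1² + 3)/(2·3) ≡ 6/6. 6⁻¹ ≡ 3 (mod 17), so λ ≡ 6·3 ≡ 1.
  x = λ² - 1 - 1 = 1 - 2 ≡ 16; y = λ·(1 - 16) - 3 ≡ 16. → (16, 16)

(16, 16)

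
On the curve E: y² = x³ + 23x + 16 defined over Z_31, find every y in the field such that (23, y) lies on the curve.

x³ + 23x + 16 = 12712 ≡ 2 (mod 31).
Square roots of 2 mod 31: 8 and 23 (since 8² = 64 ≡ 2).

8, 23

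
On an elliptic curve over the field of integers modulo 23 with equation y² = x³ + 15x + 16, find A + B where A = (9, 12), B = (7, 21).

(9, 12) + (7, 21). λ = (21 - 12)/(7 - 9) ≡ 9/21 mod 23. 21⁻¹ ≡ 11 (mod 23) since 21·11 = 231 ≡ 1, so λ ≡ 7.
  x = λ² - 9 - 7 = 49 - 16 ≡ 10; y = λ·(9 - 10) - 12 ≡ 4. → (10, 4)

(10, 4)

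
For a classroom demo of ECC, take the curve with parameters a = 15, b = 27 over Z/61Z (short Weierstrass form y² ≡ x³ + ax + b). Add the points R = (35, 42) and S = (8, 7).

(35, 42) + (8, 7). λ = (7 - 42)/(8 - 35) ≡ 26/34 mod 61. 34⁻¹ ≡ 9 (mod 61), so λ ≡ 51.
  x = λ² - 35 - 8 = 2601 - 43 ≡ 57; y = λ·(35 - 57) - 42 ≡ 56. → (57, 56)

(57, 56)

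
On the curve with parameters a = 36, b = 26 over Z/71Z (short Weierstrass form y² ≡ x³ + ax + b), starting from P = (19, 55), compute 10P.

Repeated addition: build up to 10P.
2P: tangent at (19, 55): λ = (3·19² + 36)/(2·55) ≡ 54/39. 39⁻¹ ≡ 51 (mod 71), so λ ≡ 54·51 ≡ 56.
  x = λ² - 19 - 19 = 3136 - 38 ≡ 45; y = λ·(19 - 45) - 55 ≡ 51. → (45, 51)
3P: (45, 51) + (19, 55). λ = (55 - 51)/(19 - 45) ≡ 4/45 mod 71. 45⁻¹ ≡ 30 (mod 71) since 45·30 = 1350 ≡ 1, so λ ≡ 49.
  x = λ² - 45 - 19 = 2401 - 64 ≡ 65; y = λ·(45 - 65) - 51 ≡ 34. → (65, 34)
4P: (65, 34) + (19, 55). λ = (55 - 34)/(19 - 65) ≡ 21/25 mod 71. 25⁻¹ ≡ 54 (mod 71), so λ ≡ 69.
  x = λ² - 65 - 19 = 4761 - 84 ≡ 62; y = λ·(65 - 62) - 34 ≡ 31. → (62, 31)
5P: (62, 31) + (19, 55). λ = (55 - 31)/(19 - 62) ≡ 24/28 mod 71. 28⁻¹ ≡ 33 (mod 71), so λ ≡ 11.
  x = λ² - 62 - 19 = 121 - 81 ≡ 40; y = λ·(62 - 40) - 31 ≡ 69. → (40, 69)
6P: (40, 69) + (19, 55). λ = (55 - 69)/(19 - 40) ≡ 57/50 mod 71. 50⁻¹ ≡ 27 (mod 71) since 50·27 = 1350 ≡ 1, so λ ≡ 48.
  x = λ² - 40 - 19 = 2304 - 59 ≡ 44; y = λ·(40 - 44) - 69 ≡ 23. → (44, 23)
7P: (44, 23) + (19, 55). λ = (55 - 23)/(19 - 44) ≡ 32/46 mod 71. 46⁻¹ ≡ 17 (mod 71), so λ ≡ 47.
  x = λ² - 44 - 19 = 2209 - 63 ≡ 16; y = λ·(44 - 16) - 23 ≡ 15. → (16, 15)
8P: (16, 15) + (19, 55). λ = (55 - 15)/(19 - 16) ≡ 40/3 mod 71. 3⁻¹ ≡ 24 (mod 71), so λ ≡ 37.
  x = λ² - 16 - 19 = 1369 - 35 ≡ 56; y = λ·(16 - 56) - 15 ≡ 67. → (56, 67)
9P: (56, 67) + (19, 55). λ = (55 - 67)/(19 - 56) ≡ 59/34 mod 71. 34⁻¹ ≡ 23 (mod 71) since 34·23 = 782 ≡ 1, so λ ≡ 8.
  x = λ² - 56 - 19 = 64 - 75 ≡ 60; y = λ·(56 - 60) - 67 ≡ 43. → (60, 43)
10P: (60, 43) + (19, 55). λ = (55 - 43)/(19 - 60) ≡ 12/30 mod 71. 30⁻¹ ≡ 45 (mod 71) since 30·45 = 1350 ≡ 1, so λ ≡ 43.
  x = λ² - 60 - 19 = 1849 - 79 ≡ 66; y = λ·(60 - 66) - 43 ≡ 54. → (66, 54)

(66, 54)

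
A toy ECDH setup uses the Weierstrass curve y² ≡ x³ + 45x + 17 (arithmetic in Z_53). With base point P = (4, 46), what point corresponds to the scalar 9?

Repeated addition: build up to 9P.
2P: tangent at (4, 46): λ = (3·4² + 45)/(2·46) ≡ 40/39. 39⁻¹ ≡ 34 (mod 53), so λ ≡ 40·34 ≡ 35.
  x = λ² - 4 - 4 = 1225 - 8 ≡ 51; y = λ·(4 - 51) - 46 ≡ 5. → (51, 5)
3P: (51, 5) + (4, 46). λ = (46 - 5)/(4 - 51) ≡ 41/6 mod 53. 6⁻¹ ≡ 9 (mod 53) since 6·9 = 54 ≡ 1, so λ ≡ 51.
  x = λ² - 51 - 4 = 2601 - 55 ≡ 2; y = λ·(51 - 2) - 5 ≡ 3. → (2, 3)
4P: (2, 3) + (4, 46). λ = (46 - 3)/(4 - 2) ≡ 43/2 mod 53. 2⁻¹ ≡ 27 (mod 53), so λ ≡ 48.
  x = λ² - 2 - 4 = 2304 - 6 ≡ 19; y = λ·(2 - 19) - 3 ≡ 29. → (19, 29)
5P: (19, 29) + (4, 46). λ = (46 - 29)/(4 - 19) ≡ 17/38 mod 53. 38⁻¹ ≡ 7 (mod 53) since 38·7 = 266 ≡ 1, so λ ≡ 13.
  x = λ² - 19 - 4 = 169 - 23 ≡ 40; y = λ·(19 - 40) - 29 ≡ 16. → (40, 16)
6P: (40, 16) + (4, 46). λ = (46 - 16)/(4 - 40) ≡ 30/17 mod 53. 17⁻¹ ≡ 25 (mod 53), so λ ≡ 8.
  x = λ² - 40 - 4 = 64 - 44 ≡ 20; y = λ·(40 - 20) - 16 ≡ 38. → (20, 38)
7P: (20, 38) + (4, 46). λ = (46 - 38)/(4 - 20) ≡ 8/37 mod 53. 37⁻¹ ≡ 43 (mod 53), so λ ≡ 26.
  x = λ² - 20 - 4 = 676 - 24 ≡ 16; y = λ·(20 - 16) - 38 ≡ 13. → (16, 13)
8P: (16, 13) + (4, 46). λ = (46 - 13)/(4 - 16) ≡ 33/41 mod 53. 41⁻¹ ≡ 22 (mod 53) since 41·22 = 902 ≡ 1, so λ ≡ 37.
  x = λ² - 16 - 4 = 1369 - 20 ≡ 24; y = λ·(16 - 24) - 13 ≡ 9. → (24, 9)
9P: (24, 9) + (4, 46). λ = (46 - 9)/(4 - 24) ≡ 37/33 mod 53. 33⁻¹ ≡ 45 (mod 53) since 33·45 = 1485 ≡ 1, so λ ≡ 22.
  x = λ² - 24 - 4 = 484 - 28 ≡ 32; y = λ·(24 - 32) - 9 ≡ 27. → (32, 27)

(32, 27)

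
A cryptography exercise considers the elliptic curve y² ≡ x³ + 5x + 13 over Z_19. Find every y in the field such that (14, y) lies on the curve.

x³ + 5x + 13 = 2827 ≡ 15 (mod 19).
15 is a non-residue mod 19; no y exists.

none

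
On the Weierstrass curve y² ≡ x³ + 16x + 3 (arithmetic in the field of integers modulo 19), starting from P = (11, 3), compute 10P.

O

Repeated addition: build up to 10P.
2P: tangent at (11, 3): λ = (3·11² + 16)/(2·3) ≡ 18/6. 6⁻¹ ≡ 16 (mod 19) since 6·16 = 96 ≡ 1, so λ ≡ 18·16 ≡ 3.
  x = λ² - 11 - 11 = 9 - 22 ≡ 6; y = λ·(11 - 6) - 3 ≡ 12. → (6, 12)
3P: (6, 12) + (11, 3). λ = (3 - 12)/(11 - 6) ≡ 10/5 mod 19. 5⁻¹ ≡ 4 (mod 19), so λ ≡ 2.
  x = λ² - 6 - 11 = 4 - 17 ≡ 6; y = λ·(6 - 6) - 12 ≡ 7. → (6, 7)
4P: (6, 7) + (11, 3). λ = (3 - 7)/(11 - 6) ≡ 15/5 mod 19. 5⁻¹ ≡ 4 (mod 19) since 5·4 = 20 ≡ 1, so λ ≡ 3.
  x = λ² - 6 - 11 = 9 - 17 ≡ 11; y = λ·(6 - 11) - 7 ≡ 16. → (11, 16)
5P: (11, 16) + (11, 3): same x and y₁ ≡ -y₂, so the sum is O.
6P: O + (11, 3) = (11, 3) (identity).
7P: tangent at (11, 3): λ = (3·11² + 16)/(2·3) ≡ 18/6. 6⁻¹ ≡ 16 (mod 19), so λ ≡ 18·16 ≡ 3.
  x = λ² - 11 - 11 = 9 - 22 ≡ 6; y = λ·(11 - 6) - 3 ≡ 12. → (6, 12)
8P: (6, 12) + (11, 3). λ = (3 - 12)/(11 - 6) ≡ 10/5 mod 19. 5⁻¹ ≡ 4 (mod 19), so λ ≡ 2.
  x = λ² - 6 - 11 = 4 - 17 ≡ 6; y = λ·(6 - 6) - 12 ≡ 7. → (6, 7)
9P: (6, 7) + (11, 3). λ = (3 - 7)/(11 - 6) ≡ 15/5 mod 19. 5⁻¹ ≡ 4 (mod 19), so λ ≡ 3.
  x = λ² - 6 - 11 = 9 - 17 ≡ 11; y = λ·(6 - 11) - 7 ≡ 16. → (11, 16)
10P: (11, 16) + (11, 3): same x and y₁ ≡ -y₂, so the sum is O.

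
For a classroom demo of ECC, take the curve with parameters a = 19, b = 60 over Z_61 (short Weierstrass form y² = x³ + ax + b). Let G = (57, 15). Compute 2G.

(30, 27)

tangent at (57, 15): λ = (3·57² + 19)/(2·15) ≡ 6/30. 30⁻¹ ≡ 59 (mod 61), so λ ≡ 6·59 ≡ 49.
  x = λ² - 57 - 57 = 2401 - 114 ≡ 30; y = λ·(57 - 30) - 15 ≡ 27. → (30, 27)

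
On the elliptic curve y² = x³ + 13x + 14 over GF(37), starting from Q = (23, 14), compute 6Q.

(9, 3)

Double-and-add on 6 = (110)₂. Start with Q = (23, 14) for the leading 1-bit.
double: tangent at (23, 14): λ = (3·23² + 13)/(2·14) ≡ 9/28. 28⁻¹ ≡ 4 (mod 37), so λ ≡ 9·4 ≡ 36.
  x = λ² - 23 - 23 = 1296 - 46 ≡ 29; y = λ·(23 - 29) - 14 ≡ 29. → (29, 29)
add Q: (29, 29) + (23, 14). λ = (14 - 29)/(23 - 29) ≡ 22/31 mod 37. 31⁻¹ ≡ 6 (mod 37) since 31·6 = 186 ≡ 1, so λ ≡ 21.
  x = λ² - 29 - 23 = 441 - 52 ≡ 19; y = λ·(29 - 19) - 29 ≡ 33. → (19, 33)
double: tangent at (19, 33): λ = (3·19² + 13)/(2·33) ≡ 23/29. 29⁻¹ ≡ 23 (mod 37), so λ ≡ 23·23 ≡ 11.
  x = λ² - 19 - 19 = 121 - 38 ≡ 9; y = λ·(19 - 9) - 33 ≡ 3. → (9, 3)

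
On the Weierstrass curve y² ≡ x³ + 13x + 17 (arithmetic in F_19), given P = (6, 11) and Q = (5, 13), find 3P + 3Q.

First 3P:
Repeated addition: build up to 3P.
2P: tangent at (6, 11): λ = (3·6² + 13)/(2·11) ≡ 7/3. 3⁻¹ ≡ 13 (mod 19), so λ ≡ 7·13 ≡ 15.
  x = λ² - 6 - 6 = 225 - 12 ≡ 4; y = λ·(6 - 4) - 11 ≡ 0. → (4, 0)
3P: (4, 0) + (6, 11). λ = (11 - 0)/(6 - 4) ≡ 11/2 mod 19. 2⁻¹ ≡ 10 (mod 19), so λ ≡ 15.
  x = λ² - 4 - 6 = 225 - 10 ≡ 6; y = λ·(4 - 6) - 0 ≡ 8. → (6, 8)
3P = (6, 8).
Next 3Q:
Repeated addition: build up to 3Q.
2Q: tangent at (5, 13): λ = (3·5² + 13)/(2·13) ≡ 12/7. 7⁻¹ ≡ 11 (mod 19), so λ ≡ 12·11 ≡ 18.
  x = λ² - 5 - 5 = 324 - 10 ≡ 10; y = λ·(5 - 10) - 13 ≡ 11. → (10, 11)
3Q: (10, 11) + (5, 13). λ = (13 - 11)/(5 - 10) ≡ 2/14 mod 19. 14⁻¹ ≡ 15 (mod 19) since 14·15 = 210 ≡ 1, so λ ≡ 11.
  x = λ² - 10 - 5 = 121 - 15 ≡ 11; y = λ·(10 - 11) - 11 ≡ 16. → (11, 16)
3Q = (11, 16).
Finally 3P + 3Q:
(6, 8) + (11, 16). λ = (16 - 8)/(11 - 6) ≡ 8/5 mod 19. 5⁻¹ ≡ 4 (mod 19), so λ ≡ 13.
  x = λ² - 6 - 11 = 169 - 17 ≡ 0; y = λ·(6 - 0) - 8 ≡ 13. → (0, 13)

(0, 13)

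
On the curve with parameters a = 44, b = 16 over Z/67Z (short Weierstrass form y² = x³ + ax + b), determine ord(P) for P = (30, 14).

2P: tangent at (30, 14): λ = (3·30² + 44)/(2·14) ≡ 64/28. 28⁻¹ ≡ 12 (mod 67) since 28·12 = 336 ≡ 1, so λ ≡ 64·12 ≡ 31.
  x = λ² - 30 - 30 = 961 - 60 ≡ 30; y = λ·(30 - 30) - 14 ≡ 53. → (30, 53)
3P: (30, 53) + (30, 14): same x and y₁ ≡ -y₂, so the sum is O.
3P = O, so the order is 3.

3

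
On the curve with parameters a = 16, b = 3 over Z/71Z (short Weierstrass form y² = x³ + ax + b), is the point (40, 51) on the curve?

y² = 51² ≡ 45; x³ + 16x + 3 = 64643 ≡ 33 (mod 71). 45 ≠ 33.

no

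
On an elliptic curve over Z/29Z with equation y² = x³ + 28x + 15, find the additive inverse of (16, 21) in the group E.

-(16, 21) = (16, -21 mod 29) = (16, 8).

(16, 8)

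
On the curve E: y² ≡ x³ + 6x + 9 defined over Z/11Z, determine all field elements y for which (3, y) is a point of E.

x³ + 6x + 9 = 54 ≡ 10 (mod 11).
10 is a non-residue mod 11; no y exists.

none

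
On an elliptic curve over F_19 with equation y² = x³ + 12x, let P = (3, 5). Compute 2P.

(17, 5)

tangent at (3, 5): λ = (3·3² + 12)/(2·5) ≡ 1/10. 10⁻¹ ≡ 2 (mod 19), so λ ≡ 1·2 ≡ 2.
  x = λ² - 3 - 3 = 4 - 6 ≡ 17; y = λ·(3 - 17) - 5 ≡ 5. → (17, 5)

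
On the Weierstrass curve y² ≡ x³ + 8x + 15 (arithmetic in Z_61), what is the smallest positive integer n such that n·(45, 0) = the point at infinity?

2

2P: (45, 0) + (45, 0): same x and y₁ ≡ -y₂, so the sum is the point at infinity.
2P = the point at infinity, so the order is 2.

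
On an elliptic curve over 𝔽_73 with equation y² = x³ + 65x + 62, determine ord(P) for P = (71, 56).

6

2P: tangent at (71, 56): λ = (3·71² + 65)/(2·56) ≡ 4/39. 39⁻¹ ≡ 15 (mod 73) since 39·15 = 585 ≡ 1, so λ ≡ 4·15 ≡ 60.
  x = λ² - 71 - 71 = 3600 - 142 ≡ 27; y = λ·(71 - 27) - 56 ≡ 29. → (27, 29)
3P: (27, 29) + (71, 56). λ = (56 - 29)/(71 - 27) ≡ 27/44 mod 73. 44⁻¹ ≡ 5 (mod 73) since 44·5 = 220 ≡ 1, so λ ≡ 62.
  x = λ² - 27 - 71 = 3844 - 98 ≡ 23; y = λ·(27 - 23) - 29 ≡ 0. → (23, 0)
4P: (23, 0) + (71, 56). λ = (56 - 0)/(71 - 23) ≡ 56/48 mod 73. 48⁻¹ ≡ 35 (mod 73) since 48·35 = 1680 ≡ 1, so λ ≡ 62.
  x = λ² - 23 - 71 = 3844 - 94 ≡ 27; y = λ·(23 - 27) - 0 ≡ 44. → (27, 44)
5P: (27, 44) + (71, 56). λ = (56 - 44)/(71 - 27) ≡ 12/44 mod 73. 44⁻¹ ≡ 5 (mod 73), so λ ≡ 60.
  x = λ² - 27 - 71 = 3600 - 98 ≡ 71; y = λ·(27 - 71) - 44 ≡ 17. → (71, 17)
6P: (71, 17) + (71, 56): same x and y₁ ≡ -y₂, so the sum is 𝒪.
6P = 𝒪, so the order is 6.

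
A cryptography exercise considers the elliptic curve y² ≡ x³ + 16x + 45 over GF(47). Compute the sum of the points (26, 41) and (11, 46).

(26, 41) + (11, 46). λ = (46 - 41)/(11 - 26) ≡ 5/32 mod 47. 32⁻¹ ≡ 25 (mod 47) since 32·25 = 800 ≡ 1, so λ ≡ 31.
  x = λ² - 26 - 11 = 961 - 37 ≡ 31; y = λ·(26 - 31) - 41 ≡ 39. → (31, 39)

(31, 39)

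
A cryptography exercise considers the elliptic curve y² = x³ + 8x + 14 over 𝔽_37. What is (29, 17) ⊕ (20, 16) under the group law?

(4, 31)

(29, 17) + (20, 16). λ = (16 - 17)/(20 - 29) ≡ 36/28 mod 37. 28⁻¹ ≡ 4 (mod 37) since 28·4 = 112 ≡ 1, so λ ≡ 33.
  x = λ² - 29 - 20 = 1089 - 49 ≡ 4; y = λ·(29 - 4) - 17 ≡ 31. → (4, 31)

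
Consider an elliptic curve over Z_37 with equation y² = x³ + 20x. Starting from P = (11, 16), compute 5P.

Repeated addition: build up to 5P.
2P: tangent at (11, 16): λ = (3·11² + 20)/(2·16) ≡ 13/32. 32⁻¹ ≡ 22 (mod 37) since 32·22 = 704 ≡ 1, so λ ≡ 13·22 ≡ 27.
  x = λ² - 11 - 11 = 729 - 22 ≡ 4; y = λ·(11 - 4) - 16 ≡ 25. → (4, 25)
3P: (4, 25) + (11, 16). λ = (16 - 25)/(11 - 4) ≡ 28/7 mod 37. 7⁻¹ ≡ 16 (mod 37), so λ ≡ 4.
  x = λ² - 4 - 11 = 16 - 15 ≡ 1; y = λ·(4 - 1) - 25 ≡ 24. → (1, 24)
4P: (1, 24) + (11, 16). λ = (16 - 24)/(11 - 1) ≡ 29/10 mod 37. 10⁻¹ ≡ 26 (mod 37), so λ ≡ 14.
  x = λ² - 1 - 11 = 196 - 12 ≡ 36; y = λ·(1 - 36) - 24 ≡ 4. → (36, 4)
5P: (36, 4) + (11, 16). λ = (16 - 4)/(11 - 36) ≡ 12/12 mod 37. 12⁻¹ ≡ 34 (mod 37), so λ ≡ 1.
  x = λ² - 36 - 11 = 1 - 47 ≡ 28; y = λ·(36 - 28) - 4 ≡ 4. → (28, 4)

(28, 4)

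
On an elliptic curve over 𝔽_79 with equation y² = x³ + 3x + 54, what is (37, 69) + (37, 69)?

(69, 29)

tangent at (37, 69): λ = (3·37² + 3)/(2·69) ≡ 2/59. 59⁻¹ ≡ 75 (mod 79), so λ ≡ 2·75 ≡ 71.
  x = λ² - 37 - 37 = 5041 - 74 ≡ 69; y = λ·(37 - 69) - 69 ≡ 29. → (69, 29)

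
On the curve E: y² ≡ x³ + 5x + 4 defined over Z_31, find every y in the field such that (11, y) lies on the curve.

x³ + 5x + 4 = 1390 ≡ 26 (mod 31).
26 is a non-residue mod 31; no y exists.

none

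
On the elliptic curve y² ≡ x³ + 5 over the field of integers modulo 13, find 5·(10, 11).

(10, 11)

Write Q = (10, 11).
Double-and-add on 5 = (101)₂. Start with Q = (10, 11) for the leading 1-bit.
double: tangent at (10, 11): λ = (3·10² + 0)/(2·11) ≡ 1/9. 9⁻¹ ≡ 3 (mod 13), so λ ≡ 1·3 ≡ 3.
  x = λ² - 10 - 10 = 9 - 20 ≡ 2; y = λ·(10 - 2) - 11 ≡ 0. → (2, 0)
double: (2, 0) + (2, 0): same x and y₁ ≡ -y₂, so the sum is ∞.
add Q: ∞ + (10, 11) = (10, 11) (identity).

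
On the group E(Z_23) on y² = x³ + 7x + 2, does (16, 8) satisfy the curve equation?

y² = 8² ≡ 18; x³ + 7x + 2 = 4210 ≡ 1 (mod 23). 18 ≠ 1.

no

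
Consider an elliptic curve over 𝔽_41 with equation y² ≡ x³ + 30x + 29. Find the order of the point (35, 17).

2P: tangent at (35, 17): λ = (3·35² + 30)/(2·17) ≡ 15/34. 34⁻¹ ≡ 35 (mod 41), so λ ≡ 15·35 ≡ 33.
  x = λ² - 35 - 35 = 1089 - 70 ≡ 35; y = λ·(35 - 35) - 17 ≡ 24. → (35, 24)
3P: (35, 24) + (35, 17): same x and y₁ ≡ -y₂, so the sum is ∞.
3P = ∞, so the order is 3.

3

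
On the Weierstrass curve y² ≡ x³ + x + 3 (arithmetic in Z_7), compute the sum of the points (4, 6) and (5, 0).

(6, 6)

(4, 6) + (5, 0). λ = (0 - 6)/(5 - 4) ≡ 1/1 mod 7. 1⁻¹ ≡ 1 (mod 7), so λ ≡ 1.
  x = λ² - 4 - 5 = 1 - 9 ≡ 6; y = λ·(4 - 6) - 6 ≡ 6. → (6, 6)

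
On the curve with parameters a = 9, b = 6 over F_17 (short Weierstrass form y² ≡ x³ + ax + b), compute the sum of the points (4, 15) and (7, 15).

(6, 2)

(4, 15) + (7, 15). λ = (15 - 15)/(7 - 4) ≡ 0/3 mod 17. 3⁻¹ ≡ 6 (mod 17), so λ ≡ 0.
  x = λ² - 4 - 7 = 0 - 11 ≡ 6; y = λ·(4 - 6) - 15 ≡ 2. → (6, 2)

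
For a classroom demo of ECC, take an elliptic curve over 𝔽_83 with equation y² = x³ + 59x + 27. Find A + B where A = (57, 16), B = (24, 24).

(25, 19)

(57, 16) + (24, 24). λ = (24 - 16)/(24 - 57) ≡ 8/50 mod 83. 50⁻¹ ≡ 5 (mod 83), so λ ≡ 40.
  x = λ² - 57 - 24 = 1600 - 81 ≡ 25; y = λ·(57 - 25) - 16 ≡ 19. → (25, 19)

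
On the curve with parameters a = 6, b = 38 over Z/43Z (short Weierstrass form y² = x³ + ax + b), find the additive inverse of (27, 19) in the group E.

(27, 24)

-(27, 19) = (27, -19 mod 43) = (27, 24).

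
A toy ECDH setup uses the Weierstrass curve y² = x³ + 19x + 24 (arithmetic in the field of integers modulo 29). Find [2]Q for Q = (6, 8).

(16, 25)

tangent at (6, 8): λ = (3·6² + 19)/(2·8) ≡ 11/16. 16⁻¹ ≡ 20 (mod 29) since 16·20 = 320 ≡ 1, so λ ≡ 11·20 ≡ 17.
  x = λ² - 6 - 6 = 289 - 12 ≡ 16; y = λ·(6 - 16) - 8 ≡ 25. → (16, 25)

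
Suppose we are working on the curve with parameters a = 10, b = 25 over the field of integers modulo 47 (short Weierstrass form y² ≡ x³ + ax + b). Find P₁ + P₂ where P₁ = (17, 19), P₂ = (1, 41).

(17, 19) + (1, 41). λ = (41 - 19)/(1 - 17) ≡ 22/31 mod 47. 31⁻¹ ≡ 44 (mod 47) since 31·44 = 1364 ≡ 1, so λ ≡ 28.
  x = λ² - 17 - 1 = 784 - 18 ≡ 14; y = λ·(17 - 14) - 19 ≡ 18. → (14, 18)

(14, 18)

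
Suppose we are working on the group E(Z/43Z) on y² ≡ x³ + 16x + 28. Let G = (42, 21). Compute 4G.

Repeated addition: build up to 4G.
2G: tangent at (42, 21): λ = (3·42² + 16)/(2·21) ≡ 19/42. 42⁻¹ ≡ 42 (mod 43) since 42·42 = 1764 ≡ 1, so λ ≡ 19·42 ≡ 24.
  x = λ² - 42 - 42 = 576 - 84 ≡ 19; y = λ·(42 - 19) - 21 ≡ 15. → (19, 15)
3G: (19, 15) + (42, 21). λ = (21 - 15)/(42 - 19) ≡ 6/23 mod 43. 23⁻¹ ≡ 15 (mod 43), so λ ≡ 4.
  x = λ² - 19 - 42 = 16 - 61 ≡ 41; y = λ·(19 - 41) - 15 ≡ 26. → (41, 26)
4G: (41, 26) + (42, 21). λ = (21 - 26)/(42 - 41) ≡ 38/1 mod 43. 1⁻¹ ≡ 1 (mod 43) since 1·1 = 1 ≡ 1, so λ ≡ 38.
  x = λ² - 41 - 42 = 1444 - 83 ≡ 28; y = λ·(41 - 28) - 26 ≡ 38. → (28, 38)

(28, 38)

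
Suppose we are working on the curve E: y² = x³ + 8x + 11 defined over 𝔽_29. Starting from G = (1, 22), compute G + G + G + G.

(16, 1)

Double-and-add on 4 = (100)₂. Start with G = (1, 22) for the leading 1-bit.
double: tangent at (1, 22): λ = (3·1² + 8)/(2·22) ≡ 11/15. 15⁻¹ ≡ 2 (mod 29) since 15·2 = 30 ≡ 1, so λ ≡ 11·2 ≡ 22.
  x = λ² - 1 - 1 = 484 - 2 ≡ 18; y = λ·(1 - 18) - 22 ≡ 10. → (18, 10)
double: tangent at (18, 10): λ = (3·18² + 8)/(2·10) ≡ 23/20. 20⁻¹ ≡ 16 (mod 29), so λ ≡ 23·16 ≡ 20.
  x = λ² - 18 - 18 = 400 - 36 ≡ 16; y = λ·(18 - 16) - 10 ≡ 1. → (16, 1)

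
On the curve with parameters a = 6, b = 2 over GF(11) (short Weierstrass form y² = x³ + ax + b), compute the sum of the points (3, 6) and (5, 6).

(3, 5)

(3, 6) + (5, 6). λ = (6 - 6)/(5 - 3) ≡ 0/2 mod 11. 2⁻¹ ≡ 6 (mod 11), so λ ≡ 0.
  x = λ² - 3 - 5 = 0 - 8 ≡ 3; y = λ·(3 - 3) - 6 ≡ 5. → (3, 5)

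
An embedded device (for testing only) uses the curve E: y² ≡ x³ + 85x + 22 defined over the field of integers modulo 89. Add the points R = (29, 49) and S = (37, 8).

(29, 49) + (37, 8). λ = (8 - 49)/(37 - 29) ≡ 48/8 mod 89. 8⁻¹ ≡ 78 (mod 89), so λ ≡ 6.
  x = λ² - 29 - 37 = 36 - 66 ≡ 59; y = λ·(29 - 59) - 49 ≡ 38. → (59, 38)

(59, 38)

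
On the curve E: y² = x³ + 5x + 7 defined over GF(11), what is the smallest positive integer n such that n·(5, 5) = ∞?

8

2P: tangent at (5, 5): λ = (3·5² + 5)/(2·5) ≡ 3/10. 10⁻¹ ≡ 10 (mod 11) since 10·10 = 100 ≡ 1, so λ ≡ 3·10 ≡ 8.
  x = λ² - 5 - 5 = 64 - 10 ≡ 10; y = λ·(5 - 10) - 5 ≡ 10. → (10, 10)
3P: (10, 10) + (5, 5). λ = (5 - 10)/(5 - 10) ≡ 6/6 mod 11. 6⁻¹ ≡ 2 (mod 11) since 6·2 = 12 ≡ 1, so λ ≡ 1.
  x = λ² - 10 - 5 = 1 - 15 ≡ 8; y = λ·(10 - 8) - 10 ≡ 3. → (8, 3)
4P: (8, 3) + (5, 5). λ = (5 - 3)/(5 - 8) ≡ 2/8 mod 11. 8⁻¹ ≡ 7 (mod 11) since 8·7 = 56 ≡ 1, so λ ≡ 3.
  x = λ² - 8 - 5 = 9 - 13 ≡ 7; y = λ·(8 - 7) - 3 ≡ 0. → (7, 0)
5P: (7, 0) + (5, 5). λ = (5 - 0)/(5 - 7) ≡ 5/9 mod 11. 9⁻¹ ≡ 5 (mod 11), so λ ≡ 3.
  x = λ² - 7 - 5 = 9 - 12 ≡ 8; y = λ·(7 - 8) - 0 ≡ 8. → (8, 8)
6P: (8, 8) + (5, 5). λ = (5 - 8)/(5 - 8) ≡ 8/8 mod 11. 8⁻¹ ≡ 7 (mod 11), so λ ≡ 1.
  x = λ² - 8 - 5 = 1 - 13 ≡ 10; y = λ·(8 - 10) - 8 ≡ 1. → (10, 1)
7P: (10, 1) + (5, 5). λ = (5 - 1)/(5 - 10) ≡ 4/6 mod 11. 6⁻¹ ≡ 2 (mod 11) since 6·2 = 12 ≡ 1, so λ ≡ 8.
  x = λ² - 10 - 5 = 64 - 15 ≡ 5; y = λ·(10 - 5) - 1 ≡ 6. → (5, 6)
8P: (5, 6) + (5, 5): same x and y₁ ≡ -y₂, so the sum is ∞.
8P = ∞, so the order is 8.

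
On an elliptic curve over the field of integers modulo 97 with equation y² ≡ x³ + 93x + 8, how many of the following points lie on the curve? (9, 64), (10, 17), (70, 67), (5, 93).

(9, 64): 64² ≡ 22, rhs ≡ 22 → on.
(10, 17): 17² ≡ 95, rhs ≡ 95 → on.
(70, 67): 67² ≡ 27, rhs ≡ 27 → on.
(5, 93): 93² ≡ 16, rhs ≡ 16 → on.

4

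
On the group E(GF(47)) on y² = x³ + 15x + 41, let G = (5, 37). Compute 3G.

Repeated addition: build up to 3G.
2G: tangent at (5, 37): λ = (3·5² + 15)/(2·37) ≡ 43/27. 27⁻¹ ≡ 7 (mod 47), so λ ≡ 43·7 ≡ 19.
  x = λ² - 5 - 5 = 361 - 10 ≡ 22; y = λ·(5 - 22) - 37 ≡ 16. → (22, 16)
3G: (22, 16) + (5, 37). λ = (37 - 16)/(5 - 22) ≡ 21/30 mod 47. 30⁻¹ ≡ 11 (mod 47), so λ ≡ 43.
  x = λ² - 22 - 5 = 1849 - 27 ≡ 36; y = λ·(22 - 36) - 16 ≡ 40. → (36, 40)

(36, 40)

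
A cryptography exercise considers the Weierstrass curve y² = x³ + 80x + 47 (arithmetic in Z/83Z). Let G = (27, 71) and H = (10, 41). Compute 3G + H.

(27, 71)

First 3G:
Repeated addition: build up to 3G.
2G: tangent at (27, 71): λ = (3·27² + 80)/(2·71) ≡ 26/59. 59⁻¹ ≡ 38 (mod 83) since 59·38 = 2242 ≡ 1, so λ ≡ 26·38 ≡ 75.
  x = λ² - 27 - 27 = 5625 - 54 ≡ 10; y = λ·(27 - 10) - 71 ≡ 42. → (10, 42)
3G: (10, 42) + (27, 71). λ = (71 - 42)/(27 - 10) ≡ 29/17 mod 83. 17⁻¹ ≡ 44 (mod 83) since 17·44 = 748 ≡ 1, so λ ≡ 31.
  x = λ² - 10 - 27 = 961 - 37 ≡ 11; y = λ·(10 - 11) - 42 ≡ 10. → (11, 10)
3G = (11, 10).
Finally 3G + H:
(11, 10) + (10, 41). λ = (41 - 10)/(10 - 11) ≡ 31/82 mod 83. 82⁻¹ ≡ 82 (mod 83), so λ ≡ 52.
  x = λ² - 11 - 10 = 2704 - 21 ≡ 27; y = λ·(11 - 27) - 10 ≡ 71. → (27, 71)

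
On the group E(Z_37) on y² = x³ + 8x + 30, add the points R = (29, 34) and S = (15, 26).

(29, 34) + (15, 26). λ = (26 - 34)/(15 - 29) ≡ 29/23 mod 37. 23⁻¹ ≡ 29 (mod 37), so λ ≡ 27.
  x = λ² - 29 - 15 = 729 - 44 ≡ 19; y = λ·(29 - 19) - 34 ≡ 14. → (19, 14)

(19, 14)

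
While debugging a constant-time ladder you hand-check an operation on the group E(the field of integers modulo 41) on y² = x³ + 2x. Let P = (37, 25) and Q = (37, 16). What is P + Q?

The two points share x = 37 and their y-coordinates satisfy 25 + 16 ≡ 0 (mod 41), so they are inverses. Their sum is the point at infinity.

O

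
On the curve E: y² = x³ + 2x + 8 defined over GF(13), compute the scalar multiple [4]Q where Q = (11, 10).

(9, 12)

Double-and-add on 4 = (100)₂. Start with Q = (11, 10) for the leading 1-bit.
double: tangent at (11, 10): λ = (3·11² + 2)/(2·10) ≡ 1/7. 7⁻¹ ≡ 2 (mod 13) since 7·2 = 14 ≡ 1, so λ ≡ 1·2 ≡ 2.
  x = λ² - 11 - 11 = 4 - 22 ≡ 8; y = λ·(11 - 8) - 10 ≡ 9. → (8, 9)
double: tangent at (8, 9): λ = (3·8² + 2)/(2·9) ≡ 12/5. 5⁻¹ ≡ 8 (mod 13), so λ ≡ 12·8 ≡ 5.
  x = λ² - 8 - 8 = 25 - 16 ≡ 9; y = λ·(8 - 9) - 9 ≡ 12. → (9, 12)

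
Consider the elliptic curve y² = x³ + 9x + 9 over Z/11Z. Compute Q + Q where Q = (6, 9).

(0, 8)

tangent at (6, 9): λ = (3·6² + 9)/(2·9) ≡ 7/7. 7⁻¹ ≡ 8 (mod 11) since 7·8 = 56 ≡ 1, so λ ≡ 7·8 ≡ 1.
  x = λ² - 6 - 6 = 1 - 12 ≡ 0; y = λ·(6 - 0) - 9 ≡ 8. → (0, 8)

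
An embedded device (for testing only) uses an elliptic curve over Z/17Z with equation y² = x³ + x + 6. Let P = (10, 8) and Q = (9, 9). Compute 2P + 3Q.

First 2P:
Repeated addition: build up to 2P.
2P: tangent at (10, 8): λ = (3·10² + 1)/(2·8) ≡ 12/16. 16⁻¹ ≡ 16 (mod 17) since 16·16 = 256 ≡ 1, so λ ≡ 12·16 ≡ 5.
  x = λ² - 10 - 10 = 25 - 20 ≡ 5; y = λ·(10 - 5) - 8 ≡ 0. → (5, 0)
2P = (5, 0).
Next 3Q:
Repeated addition: build up to 3Q.
2Q: tangent at (9, 9): λ = (3·9² + 1)/(2·9) ≡ 6/1. 1⁻¹ ≡ 1 (mod 17) since 1·1 = 1 ≡ 1, so λ ≡ 6·1 ≡ 6.
  x = λ² - 9 - 9 = 36 - 18 ≡ 1; y = λ·(9 - 1) - 9 ≡ 5. → (1, 5)
3Q: (1, 5) + (9, 9). λ = (9 - 5)/(9 - 1) ≡ 4/8 mod 17. 8⁻¹ ≡ 15 (mod 17), so λ ≡ 9.
  x = λ² - 1 - 9 = 81 - 10 ≡ 3; y = λ·(1 - 3) - 5 ≡ 11. → (3, 11)
3Q = (3, 11).
Finally 2P + 3Q:
(5, 0) + (3, 11). λ = (11 - 0)/(3 - 5) ≡ 11/15 mod 17. 15⁻¹ ≡ 8 (mod 17), so λ ≡ 3.
  x = λ² - 5 - 3 = 9 - 8 ≡ 1; y = λ·(5 - 1) - 0 ≡ 12. → (1, 12)

(1, 12)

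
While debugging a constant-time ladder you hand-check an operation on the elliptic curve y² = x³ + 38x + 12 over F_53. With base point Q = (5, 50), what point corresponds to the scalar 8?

Repeated addition: build up to 8Q.
2Q: tangent at (5, 50): λ = (3·5² + 38)/(2·50) ≡ 7/47. 47⁻¹ ≡ 44 (mod 53) since 47·44 = 2068 ≡ 1, so λ ≡ 7·44 ≡ 43.
  x = λ² - 5 - 5 = 1849 - 10 ≡ 37; y = λ·(5 - 37) - 50 ≡ 5. → (37, 5)
3Q: (37, 5) + (5, 50). λ = (50 - 5)/(5 - 37) ≡ 45/21 mod 53. 21⁻¹ ≡ 48 (mod 53) since 21·48 = 1008 ≡ 1, so λ ≡ 40.
  x = λ² - 37 - 5 = 1600 - 42 ≡ 21; y = λ·(37 - 21) - 5 ≡ 52. → (21, 52)
4Q: (21, 52) + (5, 50). λ = (50 - 52)/(5 - 21) ≡ 51/37 mod 53. 37⁻¹ ≡ 43 (mod 53) since 37·43 = 1591 ≡ 1, so λ ≡ 20.
  x = λ² - 21 - 5 = 400 - 26 ≡ 3; y = λ·(21 - 3) - 52 ≡ 43. → (3, 43)
5Q: (3, 43) + (5, 50). λ = (50 - 43)/(5 - 3) ≡ 7/2 mod 53. 2⁻¹ ≡ 27 (mod 53), so λ ≡ 30.
  x = λ² - 3 - 5 = 900 - 8 ≡ 44; y = λ·(3 - 44) - 43 ≡ 52. → (44, 52)
6Q: (44, 52) + (5, 50). λ = (50 - 52)/(5 - 44) ≡ 51/14 mod 53. 14⁻¹ ≡ 19 (mod 53) since 14·19 = 266 ≡ 1, so λ ≡ 15.
  x = λ² - 44 - 5 = 225 - 49 ≡ 17; y = λ·(44 - 17) - 52 ≡ 35. → (17, 35)
7Q: (17, 35) + (5, 50). λ = (50 - 35)/(5 - 17) ≡ 15/41 mod 53. 41⁻¹ ≡ 22 (mod 53), so λ ≡ 12.
  x = λ² - 17 - 5 = 144 - 22 ≡ 16; y = λ·(17 - 16) - 35 ≡ 30. → (16, 30)
8Q: (16, 30) + (5, 50). λ = (50 - 30)/(5 - 16) ≡ 20/42 mod 53. 42⁻¹ ≡ 24 (mod 53) since 42·24 = 1008 ≡ 1, so λ ≡ 3.
  x = λ² - 16 - 5 = 9 - 21 ≡ 41; y = λ·(16 - 41) - 30 ≡ 1. → (41, 1)

(41, 1)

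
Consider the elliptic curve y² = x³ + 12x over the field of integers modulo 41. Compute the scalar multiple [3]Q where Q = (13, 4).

Repeated addition: build up to 3Q.
2Q: tangent at (13, 4): λ = (3·13² + 12)/(2·4) ≡ 27/8. 8⁻¹ ≡ 36 (mod 41), so λ ≡ 27·36 ≡ 29.
  x = λ² - 13 - 13 = 841 - 26 ≡ 36; y = λ·(13 - 36) - 4 ≡ 26. → (36, 26)
3Q: (36, 26) + (13, 4). λ = (4 - 26)/(13 - 36) ≡ 19/18 mod 41. 18⁻¹ ≡ 16 (mod 41), so λ ≡ 17.
  x = λ² - 36 - 13 = 289 - 49 ≡ 35; y = λ·(36 - 35) - 26 ≡ 32. → (35, 32)

(35, 32)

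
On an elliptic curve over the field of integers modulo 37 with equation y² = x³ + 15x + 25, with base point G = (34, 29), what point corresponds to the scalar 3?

Repeated addition: build up to 3G.
2G: tangent at (34, 29): λ = (3·34² + 15)/(2·29) ≡ 5/21. 21⁻¹ ≡ 30 (mod 37), so λ ≡ 5·30 ≡ 2.
  x = λ² - 34 - 34 = 4 - 68 ≡ 10; y = λ·(34 - 10) - 29 ≡ 19. → (10, 19)
3G: (10, 19) + (34, 29). λ = (29 - 19)/(34 - 10) ≡ 10/24 mod 37. 24⁻¹ ≡ 17 (mod 37), so λ ≡ 22.
  x = λ² - 10 - 34 = 484 - 44 ≡ 33; y = λ·(10 - 33) - 19 ≡ 30. → (33, 30)

(33, 30)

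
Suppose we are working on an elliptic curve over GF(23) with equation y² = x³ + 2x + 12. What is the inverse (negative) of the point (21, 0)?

(21, 0)

-(21, 0) = (21, -0 mod 23) = (21, 0).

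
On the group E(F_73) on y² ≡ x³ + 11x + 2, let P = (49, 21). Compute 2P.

tangent at (49, 21): λ = (3·49² + 11)/(2·21) ≡ 60/42. 42⁻¹ ≡ 40 (mod 73), so λ ≡ 60·40 ≡ 64.
  x = λ² - 49 - 49 = 4096 - 98 ≡ 56; y = λ·(49 - 56) - 21 ≡ 42. → (56, 42)

(56, 42)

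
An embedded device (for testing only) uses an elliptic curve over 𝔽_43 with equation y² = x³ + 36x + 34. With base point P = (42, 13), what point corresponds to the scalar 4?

Double-and-add on 4 = (100)₂. Start with P = (42, 13) for the leading 1-bit.
double: tangent at (42, 13): λ = (3·42² + 36)/(2·13) ≡ 39/26. 26⁻¹ ≡ 5 (mod 43) since 26·5 = 130 ≡ 1, so λ ≡ 39·5 ≡ 23.
  x = λ² - 42 - 42 = 529 - 84 ≡ 15; y = λ·(42 - 15) - 13 ≡ 6. → (15, 6)
double: tangent at (15, 6): λ = (3·15² + 36)/(2·6) ≡ 23/12. 12⁻¹ ≡ 18 (mod 43), so λ ≡ 23·18 ≡ 27.
  x = λ² - 15 - 15 = 729 - 30 ≡ 11; y = λ·(15 - 11) - 6 ≡ 16. → (11, 16)

(11, 16)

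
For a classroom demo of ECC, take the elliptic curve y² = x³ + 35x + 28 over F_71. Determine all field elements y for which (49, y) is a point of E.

none

x³ + 35x + 28 = 119392 ≡ 41 (mod 71).
41 is a non-residue mod 71; no y exists.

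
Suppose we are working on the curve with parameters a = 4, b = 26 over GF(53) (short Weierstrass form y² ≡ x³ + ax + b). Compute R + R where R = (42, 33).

tangent at (42, 33): λ = (3·42² + 4)/(2·33) ≡ 49/13. 13⁻¹ ≡ 49 (mod 53) since 13·49 = 637 ≡ 1, so λ ≡ 49·49 ≡ 16.
  x = λ² - 42 - 42 = 256 - 84 ≡ 13; y = λ·(42 - 13) - 33 ≡ 7. → (13, 7)

(13, 7)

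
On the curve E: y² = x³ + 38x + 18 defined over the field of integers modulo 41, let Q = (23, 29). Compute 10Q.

(39, 4)

Repeated addition: build up to 10Q.
2Q: tangent at (23, 29): λ = (3·23² + 38)/(2·29) ≡ 26/17. 17⁻¹ ≡ 29 (mod 41) since 17·29 = 493 ≡ 1, so λ ≡ 26·29 ≡ 16.
  x = λ² - 23 - 23 = 256 - 46 ≡ 5; y = λ·(23 - 5) - 29 ≡ 13. → (5, 13)
3Q: (5, 13) + (23, 29). λ = (29 - 13)/(23 - 5) ≡ 16/18 mod 41. 18⁻¹ ≡ 16 (mod 41), so λ ≡ 10.
  x = λ² - 5 - 23 = 100 - 28 ≡ 31; y = λ·(5 - 31) - 13 ≡ 14. → (31, 14)
4Q: (31, 14) + (23, 29). λ = (29 - 14)/(23 - 31) ≡ 15/33 mod 41. 33⁻¹ ≡ 5 (mod 41) since 33·5 = 165 ≡ 1, so λ ≡ 34.
  x = λ² - 31 - 23 = 1156 - 54 ≡ 36; y = λ·(31 - 36) - 14 ≡ 21. → (36, 21)
5Q: (36, 21) + (23, 29). λ = (29 - 21)/(23 - 36) ≡ 8/28 mod 41. 28⁻¹ ≡ 22 (mod 41), so λ ≡ 12.
  x = λ² - 36 - 23 = 144 - 59 ≡ 3; y = λ·(36 - 3) - 21 ≡ 6. → (3, 6)
6Q: (3, 6) + (23, 29). λ = (29 - 6)/(23 - 3) ≡ 23/20 mod 41. 20⁻¹ ≡ 39 (mod 41), so λ ≡ 36.
  x = λ² - 3 - 23 = 1296 - 26 ≡ 40; y = λ·(3 - 40) - 6 ≡ 15. → (40, 15)
7Q: (40, 15) + (23, 29). λ = (29 - 15)/(23 - 40) ≡ 14/24 mod 41. 24⁻¹ ≡ 12 (mod 41), so λ ≡ 4.
  x = λ² - 40 - 23 = 16 - 63 ≡ 35; y = λ·(40 - 35) - 15 ≡ 5. → (35, 5)
8Q: (35, 5) + (23, 29). λ = (29 - 5)/(23 - 35) ≡ 24/29 mod 41. 29⁻¹ ≡ 17 (mod 41) since 29·17 = 493 ≡ 1, so λ ≡ 39.
  x = λ² - 35 - 23 = 1521 - 58 ≡ 28; y = λ·(35 - 28) - 5 ≡ 22. → (28, 22)
9Q: (28, 22) + (23, 29). λ = (29 - 22)/(23 - 28) ≡ 7/36 mod 41. 36⁻¹ ≡ 8 (mod 41) since 36·8 = 288 ≡ 1, so λ ≡ 15.
  x = λ² - 28 - 23 = 225 - 51 ≡ 10; y = λ·(28 - 10) - 22 ≡ 2. → (10, 2)
10Q: (10, 2) + (23, 29). λ = (29 - 2)/(23 - 10) ≡ 27/13 mod 41. 13⁻¹ ≡ 19 (mod 41) since 13·19 = 247 ≡ 1, so λ ≡ 21.
  x = λ² - 10 - 23 = 441 - 33 ≡ 39; y = λ·(10 - 39) - 2 ≡ 4. → (39, 4)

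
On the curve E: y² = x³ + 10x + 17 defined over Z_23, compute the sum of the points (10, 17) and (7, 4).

(10, 17) + (7, 4). λ = (4 - 17)/(7 - 10) ≡ 10/20 mod 23. 20⁻¹ ≡ 15 (mod 23), so λ ≡ 12.
  x = λ² - 10 - 7 = 144 - 17 ≡ 12; y = λ·(10 - 12) - 17 ≡ 5. → (12, 5)

(12, 5)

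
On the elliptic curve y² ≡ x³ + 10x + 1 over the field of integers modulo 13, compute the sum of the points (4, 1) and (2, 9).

(10, 10)

(4, 1) + (2, 9). λ = (9 - 1)/(2 - 4) ≡ 8/11 mod 13. 11⁻¹ ≡ 6 (mod 13) since 11·6 = 66 ≡ 1, so λ ≡ 9.
  x = λ² - 4 - 2 = 81 - 6 ≡ 10; y = λ·(4 - 10) - 1 ≡ 10. → (10, 10)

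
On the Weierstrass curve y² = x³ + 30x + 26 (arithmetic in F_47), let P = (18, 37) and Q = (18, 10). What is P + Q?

O

The two points share x = 18 and their y-coordinates satisfy 37 + 10 ≡ 0 (mod 47), so they are inverses. Their sum is 𝒪.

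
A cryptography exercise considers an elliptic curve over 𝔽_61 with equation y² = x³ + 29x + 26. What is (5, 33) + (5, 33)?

tangent at (5, 33): λ = (3·5² + 29)/(2·33) ≡ 43/5. 5⁻¹ ≡ 49 (mod 61) since 5·49 = 245 ≡ 1, so λ ≡ 43·49 ≡ 33.
  x = λ² - 5 - 5 = 1089 - 10 ≡ 42; y = λ·(5 - 42) - 33 ≡ 27. → (42, 27)

(42, 27)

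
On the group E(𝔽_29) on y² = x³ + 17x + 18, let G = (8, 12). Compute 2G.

(4, 18)

tangent at (8, 12): λ = (3·8² + 17)/(2·12) ≡ 6/24. 24⁻¹ ≡ 23 (mod 29) since 24·23 = 552 ≡ 1, so λ ≡ 6·23 ≡ 22.
  x = λ² - 8 - 8 = 484 - 16 ≡ 4; y = λ·(8 - 4) - 12 ≡ 18. → (4, 18)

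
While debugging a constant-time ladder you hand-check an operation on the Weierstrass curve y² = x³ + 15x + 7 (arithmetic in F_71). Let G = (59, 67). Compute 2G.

tangent at (59, 67): λ = (3·59² + 15)/(2·67) ≡ 21/63. 63⁻¹ ≡ 62 (mod 71) since 63·62 = 3906 ≡ 1, so λ ≡ 21·62 ≡ 24.
  x = λ² - 59 - 59 = 576 - 118 ≡ 32; y = λ·(59 - 32) - 67 ≡ 13. → (32, 13)

(32, 13)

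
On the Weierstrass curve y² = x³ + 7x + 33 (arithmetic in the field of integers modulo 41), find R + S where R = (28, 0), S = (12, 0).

(28, 0) + (12, 0). λ = (0 - 0)/(12 - 28) ≡ 0/25 mod 41. 25⁻¹ ≡ 23 (mod 41), so λ ≡ 0.
  x = λ² - 28 - 12 = 0 - 40 ≡ 1; y = λ·(28 - 1) - 0 ≡ 0. → (1, 0)

(1, 0)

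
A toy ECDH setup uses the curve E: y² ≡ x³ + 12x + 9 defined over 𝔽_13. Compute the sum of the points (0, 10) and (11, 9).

(0, 10) + (11, 9). λ = (9 - 10)/(11 - 0) ≡ 12/11 mod 13. 11⁻¹ ≡ 6 (mod 13) since 11·6 = 66 ≡ 1, so λ ≡ 7.
  x = λ² - 0 - 11 = 49 - 11 ≡ 12; y = λ·(0 - 12) - 10 ≡ 10. → (12, 10)

(12, 10)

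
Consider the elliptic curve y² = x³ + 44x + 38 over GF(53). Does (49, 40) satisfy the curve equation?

y² = 40² ≡ 10; x³ + 44x + 38 = 119843 ≡ 10 (mod 53). 10 = 10.

yes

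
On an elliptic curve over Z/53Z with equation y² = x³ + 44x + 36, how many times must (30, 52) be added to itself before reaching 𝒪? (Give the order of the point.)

7

2P: tangent at (30, 52): λ = (3·30² + 44)/(2·52) ≡ 41/51. 51⁻¹ ≡ 26 (mod 53), so λ ≡ 41·26 ≡ 6.
  x = λ² - 30 - 30 = 36 - 60 ≡ 29; y = λ·(30 - 29) - 52 ≡ 7. → (29, 7)
3P: (29, 7) + (30, 52). λ = (52 - 7)/(30 - 29) ≡ 45/1 mod 53. 1⁻¹ ≡ 1 (mod 53), so λ ≡ 45.
  x = λ² - 29 - 30 = 2025 - 59 ≡ 5; y = λ·(29 - 5) - 7 ≡ 13. → (5, 13)
4P: (5, 13) + (30, 52). λ = (52 - 13)/(30 - 5) ≡ 39/25 mod 53. 25⁻¹ ≡ 17 (mod 53), so λ ≡ 27.
  x = λ² - 5 - 30 = 729 - 35 ≡ 5; y = λ·(5 - 5) - 13 ≡ 40. → (5, 40)
5P: (5, 40) + (30, 52). λ = (52 - 40)/(30 - 5) ≡ 12/25 mod 53. 25⁻¹ ≡ 17 (mod 53) since 25·17 = 425 ≡ 1, so λ ≡ 45.
  x = λ² - 5 - 30 = 2025 - 35 ≡ 29; y = λ·(5 - 29) - 40 ≡ 46. → (29, 46)
6P: (29, 46) + (30, 52). λ = (52 - 46)/(30 - 29) ≡ 6/1 mod 53. 1⁻¹ ≡ 1 (mod 53), so λ ≡ 6.
  x = λ² - 29 - 30 = 36 - 59 ≡ 30; y = λ·(29 - 30) - 46 ≡ 1. → (30, 1)
7P: (30, 1) + (30, 52): same x and y₁ ≡ -y₂, so the sum is 𝒪.
7P = 𝒪, so the order is 7.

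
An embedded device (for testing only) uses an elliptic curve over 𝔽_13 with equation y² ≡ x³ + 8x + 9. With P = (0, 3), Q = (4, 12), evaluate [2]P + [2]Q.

First 2P:
Repeated addition: build up to 2P.
2P: tangent at (0, 3): λ = (3·0² + 8)/(2·3) ≡ 8/6. 6⁻¹ ≡ 11 (mod 13) since 6·11 = 66 ≡ 1, so λ ≡ 8·11 ≡ 10.
  x = λ² - 0 - 0 = 100 - 0 ≡ 9; y = λ·(0 - 9) - 3 ≡ 11. → (9, 11)
2P = (9, 11).
Next 2Q:
Repeated addition: build up to 2Q.
2Q: tangent at (4, 12): λ = (3·4² + 8)/(2·12) ≡ 4/11. 11⁻¹ ≡ 6 (mod 13), so λ ≡ 4·6 ≡ 11.
  x = λ² - 4 - 4 = 121 - 8 ≡ 9; y = λ·(4 - 9) - 12 ≡ 11. → (9, 11)
2Q = (9, 11).
Finally 2P + 2Q:
tangent at (9, 11): λ = (3·9² + 8)/(2·11) ≡ 4/9. 9⁻¹ ≡ 3 (mod 13), so λ ≡ 4·3 ≡ 12.
  x = λ² - 9 - 9 = 144 - 18 ≡ 9; y = λ·(9 - 9) - 11 ≡ 2. → (9, 2)

(9, 2)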